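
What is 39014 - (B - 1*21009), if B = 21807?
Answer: 38216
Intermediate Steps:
39014 - (B - 1*21009) = 39014 - (21807 - 1*21009) = 39014 - (21807 - 21009) = 39014 - 1*798 = 39014 - 798 = 38216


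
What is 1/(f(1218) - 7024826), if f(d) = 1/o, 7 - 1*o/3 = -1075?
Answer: -3246/22802585195 ≈ -1.4235e-7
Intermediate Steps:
o = 3246 (o = 21 - 3*(-1075) = 21 + 3225 = 3246)
f(d) = 1/3246
1/(f(1218) - 7024826) = 1/(1/3246 - 7024826) = 1/(-22802585195/3246) = -3246/22802585195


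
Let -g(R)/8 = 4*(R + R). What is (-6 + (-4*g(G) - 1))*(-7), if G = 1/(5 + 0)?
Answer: -1547/5 ≈ -309.40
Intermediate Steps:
G = ⅕ (G = 1/5 = ⅕ ≈ 0.20000)
g(R) = -64*R (g(R) = -32*(R + R) = -32*2*R = -64*R)
(-6 + (-4*g(G) - 1))*(-7) = (-6 + (-(-256)/5 - 1))*(-7) = (-6 + (-4*(-64/5) - 1))*(-7) = (-6 + (256/5 - 1))*(-7) = (-6 + 251/5)*(-7) = (221/5)*(-7) = -1547/5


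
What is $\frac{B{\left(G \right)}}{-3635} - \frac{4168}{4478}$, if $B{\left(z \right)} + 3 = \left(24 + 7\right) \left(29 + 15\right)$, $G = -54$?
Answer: $- \frac{10622619}{8138765} \approx -1.3052$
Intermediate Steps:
$B{\left(z \right)} = 1361$ ($B{\left(z \right)} = -3 + \left(24 + 7\right) \left(29 + 15\right) = -3 + 31 \cdot 44 = -3 + 1364 = 1361$)
$\frac{B{\left(G \right)}}{-3635} - \frac{4168}{4478} = \frac{1361}{-3635} - \frac{4168}{4478} = 1361 \left(- \frac{1}{3635}\right) - \frac{2084}{2239} = - \frac{1361}{3635} - \frac{2084}{2239} = - \frac{10622619}{8138765}$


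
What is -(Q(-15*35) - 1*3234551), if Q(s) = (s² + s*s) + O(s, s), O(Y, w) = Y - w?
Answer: 2683301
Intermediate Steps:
Q(s) = 2*s² (Q(s) = (s² + s*s) + (s - s) = (s² + s²) + 0 = 2*s² + 0 = 2*s²)
-(Q(-15*35) - 1*3234551) = -(2*(-15*35)² - 1*3234551) = -(2*(-525)² - 3234551) = -(2*275625 - 3234551) = -(551250 - 3234551) = -1*(-2683301) = 2683301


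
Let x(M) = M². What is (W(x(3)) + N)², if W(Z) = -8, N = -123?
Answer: 17161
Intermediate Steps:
(W(x(3)) + N)² = (-8 - 123)² = (-131)² = 17161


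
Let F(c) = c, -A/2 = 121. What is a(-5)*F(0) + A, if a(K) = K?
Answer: -242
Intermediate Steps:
A = -242 (A = -2*121 = -242)
a(-5)*F(0) + A = -5*0 - 242 = 0 - 242 = -242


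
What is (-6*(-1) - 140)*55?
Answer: -7370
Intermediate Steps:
(-6*(-1) - 140)*55 = (6 - 140)*55 = -134*55 = -7370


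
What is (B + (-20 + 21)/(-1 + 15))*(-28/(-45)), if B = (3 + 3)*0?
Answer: 2/45 ≈ 0.044444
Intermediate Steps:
B = 0 (B = 6*0 = 0)
(B + (-20 + 21)/(-1 + 15))*(-28/(-45)) = (0 + (-20 + 21)/(-1 + 15))*(-28/(-45)) = (0 + 1/14)*(-28*(-1/45)) = (0 + 1*(1/14))*(28/45) = (0 + 1/14)*(28/45) = (1/14)*(28/45) = 2/45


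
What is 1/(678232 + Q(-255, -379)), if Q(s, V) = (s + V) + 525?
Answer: 1/678123 ≈ 1.4747e-6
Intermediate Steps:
Q(s, V) = 525 + V + s (Q(s, V) = (V + s) + 525 = 525 + V + s)
1/(678232 + Q(-255, -379)) = 1/(678232 + (525 - 379 - 255)) = 1/(678232 - 109) = 1/678123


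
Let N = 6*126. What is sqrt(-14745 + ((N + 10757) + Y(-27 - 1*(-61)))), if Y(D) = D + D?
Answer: 2*I*sqrt(791) ≈ 56.249*I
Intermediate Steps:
N = 756
Y(D) = 2*D
sqrt(-14745 + ((N + 10757) + Y(-27 - 1*(-61)))) = sqrt(-14745 + ((756 + 10757) + 2*(-27 - 1*(-61)))) = sqrt(-14745 + (11513 + 2*(-27 + 61))) = sqrt(-14745 + (11513 + 2*34)) = sqrt(-14745 + (11513 + 68)) = sqrt(-14745 + 11581) = sqrt(-3164) = 2*I*sqrt(791)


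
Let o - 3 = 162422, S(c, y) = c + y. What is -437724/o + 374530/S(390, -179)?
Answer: 60740675486/34271675 ≈ 1772.3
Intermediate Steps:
o = 162425 (o = 3 + 162422 = 162425)
-437724/o + 374530/S(390, -179) = -437724/162425 + 374530/(390 - 179) = -437724*1/162425 + 374530/211 = -437724/162425 + 374530*(1/211) = -437724/162425 + 374530/211 = 60740675486/34271675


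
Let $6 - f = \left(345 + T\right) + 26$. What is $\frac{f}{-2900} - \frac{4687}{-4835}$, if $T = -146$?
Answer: $\frac{2930233}{2804300} \approx 1.0449$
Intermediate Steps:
$f = -219$ ($f = 6 - \left(\left(345 - 146\right) + 26\right) = 6 - \left(199 + 26\right) = 6 - 225 = -219$)
$\frac{f}{-2900} - \frac{4687}{-4835} = - \frac{219}{-2900} - \frac{4687}{-4835} = \left(-219\right) \left(- \frac{1}{2900}\right) - - \frac{4687}{4835} = \frac{219}{2900} + \frac{4687}{4835} = \frac{2930233}{2804300}$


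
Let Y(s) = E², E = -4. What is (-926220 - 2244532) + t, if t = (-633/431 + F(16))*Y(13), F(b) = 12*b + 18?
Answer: -1365156080/431 ≈ -3.1674e+6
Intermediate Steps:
Y(s) = 16 (Y(s) = (-4)² = 16)
F(b) = 18 + 12*b
t = 1438032/431 (t = (-633/431 + (18 + 12*16))*16 = (-633*1/431 + (18 + 192))*16 = (-633/431 + 210)*16 = (89877/431)*16 = 1438032/431 ≈ 3336.5)
(-926220 - 2244532) + t = (-926220 - 2244532) + 1438032/431 = -3170752 + 1438032/431 = -1365156080/431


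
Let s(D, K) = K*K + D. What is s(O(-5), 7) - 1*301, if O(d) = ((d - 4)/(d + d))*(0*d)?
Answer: -252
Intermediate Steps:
O(d) = 0 (O(d) = ((-4 + d)/((2*d)))*0 = ((-4 + d)*(1/(2*d)))*0 = ((-4 + d)/(2*d))*0 = 0)
s(D, K) = D + K² (s(D, K) = K² + D = D + K²)
s(O(-5), 7) - 1*301 = (0 + 7²) - 1*301 = (0 + 49) - 301 = 49 - 301 = -252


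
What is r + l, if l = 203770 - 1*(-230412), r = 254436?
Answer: 688618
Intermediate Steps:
l = 434182 (l = 203770 + 230412 = 434182)
r + l = 254436 + 434182 = 688618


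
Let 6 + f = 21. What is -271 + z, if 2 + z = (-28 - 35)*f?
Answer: -1218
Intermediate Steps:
f = 15 (f = -6 + 21 = 15)
z = -947 (z = -2 + (-28 - 35)*15 = -2 - 63*15 = -2 - 945 = -947)
-271 + z = -271 - 947 = -1218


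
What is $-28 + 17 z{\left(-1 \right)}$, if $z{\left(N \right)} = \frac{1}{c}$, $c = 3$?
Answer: $- \frac{67}{3} \approx -22.333$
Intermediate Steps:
$z{\left(N \right)} = \frac{1}{3}$
$-28 + 17 z{\left(-1 \right)} = -28 + 17 \cdot \frac{1}{3} = -28 + \frac{17}{3} = - \frac{67}{3}$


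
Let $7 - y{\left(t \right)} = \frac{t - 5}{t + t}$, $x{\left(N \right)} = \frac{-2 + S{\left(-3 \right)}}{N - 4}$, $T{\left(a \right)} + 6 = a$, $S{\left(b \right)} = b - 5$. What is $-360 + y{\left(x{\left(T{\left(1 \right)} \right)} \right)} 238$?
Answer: $\frac{3445}{2} \approx 1722.5$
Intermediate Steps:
$S{\left(b \right)} = -5 + b$
$T{\left(a \right)} = -6 + a$
$x{\left(N \right)} = - \frac{10}{-4 + N}$ ($x{\left(N \right)} = \frac{-2 - 8}{N - 4} = \frac{-2 - 8}{-4 + N} = - \frac{10}{-4 + N}$)
$y{\left(t \right)} = 7 - \frac{-5 + t}{2 t}$ ($y{\left(t \right)} = 7 - \frac{t - 5}{t + t} = 7 - \frac{-5 + t}{2 t}$)
$-360 + y{\left(x{\left(T{\left(1 \right)} \right)} \right)} 238 = -360 + \frac{5 + 13 \left(- \frac{10}{-4 + \left(-6 + 1\right)}\right)}{2 \left(- \frac{10}{-4 + \left(-6 + 1\right)}\right)} 238 = -360 + \frac{5 + 13 \left(- \frac{10}{-4 - 5}\right)}{2 \left(- \frac{10}{-4 - 5}\right)} 238 = -360 + \frac{5 + 13 \left(- \frac{10}{-9}\right)}{2 \left(- \frac{10}{-9}\right)} 238 = -360 + \frac{5 + 13 \left(\left(-10\right) \left(- \frac{1}{9}\right)\right)}{2 \left(\left(-10\right) \left(- \frac{1}{9}\right)\right)} 238 = -360 + \frac{5 + 13 \cdot \frac{10}{9}}{2 \cdot \frac{10}{9}} \cdot 238 = -360 + \frac{1}{2} \cdot \frac{9}{10} \left(5 + \frac{130}{9}\right) 238 = -360 + \frac{1}{2} \cdot \frac{9}{10} \cdot \frac{175}{9} \cdot 238 = -360 + \frac{35}{4} \cdot 238 = -360 + \frac{4165}{2} = \frac{3445}{2}$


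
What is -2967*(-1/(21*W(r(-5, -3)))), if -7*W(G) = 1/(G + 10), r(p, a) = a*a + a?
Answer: -15824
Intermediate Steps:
r(p, a) = a + a² (r(p, a) = a² + a = a + a²)
W(G) = -1/(7*(10 + G)) (W(G) = -1/(7*(G + 10)) = -1/(7*(10 + G)))
-2967*(-1/(21*W(r(-5, -3)))) = -2967/((-(-21)/(70 + 7*(-3*(1 - 3))))) = -2967/((-(-21)/(70 + 7*(-3*(-2))))) = -2967/((-(-21)/(70 + 7*6))) = -2967/((-(-21)/(70 + 42))) = -2967/((-(-21)/112)) = -2967/((-21*(-1/112))) = -2967/3/16 = -2967*16/3 = -15824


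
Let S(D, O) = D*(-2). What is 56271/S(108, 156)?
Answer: -18757/72 ≈ -260.51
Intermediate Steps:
S(D, O) = -2*D
56271/S(108, 156) = 56271/((-2*108)) = 56271/(-216) = 56271*(-1/216) = -18757/72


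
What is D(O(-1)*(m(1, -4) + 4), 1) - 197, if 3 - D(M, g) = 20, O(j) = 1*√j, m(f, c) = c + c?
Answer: -214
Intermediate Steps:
m(f, c) = 2*c
O(j) = √j
D(M, g) = -17 (D(M, g) = 3 - 1*20 = 3 - 20 = -17)
D(O(-1)*(m(1, -4) + 4), 1) - 197 = -17 - 197 = -214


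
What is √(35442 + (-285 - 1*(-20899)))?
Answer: 14*√286 ≈ 236.76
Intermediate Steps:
√(35442 + (-285 - 1*(-20899))) = √(35442 + (-285 + 20899)) = √(35442 + 20614) = √56056 = 14*√286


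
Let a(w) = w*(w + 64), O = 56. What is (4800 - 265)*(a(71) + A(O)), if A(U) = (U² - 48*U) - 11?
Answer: 45449770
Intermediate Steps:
A(U) = -11 + U² - 48*U
a(w) = w*(64 + w)
(4800 - 265)*(a(71) + A(O)) = (4800 - 265)*(71*(64 + 71) + (-11 + 56² - 48*56)) = 4535*(71*135 + (-11 + 3136 - 2688)) = 4535*(9585 + 437) = 4535*10022 = 45449770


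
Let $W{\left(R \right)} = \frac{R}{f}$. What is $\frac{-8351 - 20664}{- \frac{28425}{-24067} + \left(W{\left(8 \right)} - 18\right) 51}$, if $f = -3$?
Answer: $\frac{698304005}{25338193} \approx 27.559$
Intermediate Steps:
$W{\left(R \right)} = - \frac{R}{3}$ ($W{\left(R \right)} = \frac{R}{-3} = R \left(- \frac{1}{3}\right) = - \frac{R}{3}$)
$\frac{-8351 - 20664}{- \frac{28425}{-24067} + \left(W{\left(8 \right)} - 18\right) 51} = \frac{-8351 - 20664}{- \frac{28425}{-24067} + \left(\left(- \frac{1}{3}\right) 8 - 18\right) 51} = - \frac{29015}{\left(-28425\right) \left(- \frac{1}{24067}\right) + \left(- \frac{8}{3} - 18\right) 51} = - \frac{29015}{\frac{28425}{24067} - 1054} = - \frac{29015}{- \frac{25338193}{24067}} = \left(-29015\right) \left(- \frac{24067}{25338193}\right) = \frac{698304005}{25338193}$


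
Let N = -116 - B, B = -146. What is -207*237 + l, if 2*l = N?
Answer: -49044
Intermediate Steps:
N = 30 (N = -116 - 1*(-146) = -116 + 146 = 30)
l = 15 (l = (1/2)*30 = 15)
-207*237 + l = -207*237 + 15 = -49059 + 15 = -49044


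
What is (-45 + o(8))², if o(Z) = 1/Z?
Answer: 128881/64 ≈ 2013.8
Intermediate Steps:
(-45 + o(8))² = (-45 + 1/8)² = (-45 + ⅛)² = (-359/8)² = 128881/64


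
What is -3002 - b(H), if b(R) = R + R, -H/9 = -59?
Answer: -4064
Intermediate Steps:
H = 531 (H = -9*(-59) = 531)
b(R) = 2*R
-3002 - b(H) = -3002 - 2*531 = -3002 - 1*1062 = -3002 - 1062 = -4064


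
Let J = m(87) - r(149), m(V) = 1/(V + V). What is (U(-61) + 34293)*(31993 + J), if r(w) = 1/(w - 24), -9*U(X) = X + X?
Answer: 214849240313059/195750 ≈ 1.0976e+9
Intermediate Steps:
U(X) = -2*X/9 (U(X) = -(X + X)/9 = -2*X/9)
r(w) = 1/(-24 + w)
m(V) = 1/(2*V)
J = -49/21750 (J = (½)/87 - 1/(-24 + 149) = (½)*(1/87) - 1/125 = 1/174 - 1*1/125 = 1/174 - 1/125 = -49/21750 ≈ -0.0022529)
(U(-61) + 34293)*(31993 + J) = (-2/9*(-61) + 34293)*(31993 - 49/21750) = (122/9 + 34293)*(695847701/21750) = (308759/9)*(695847701/21750) = 214849240313059/195750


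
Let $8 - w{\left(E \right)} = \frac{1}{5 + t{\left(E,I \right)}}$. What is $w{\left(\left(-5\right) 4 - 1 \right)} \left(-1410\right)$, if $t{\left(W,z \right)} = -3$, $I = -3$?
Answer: $-10575$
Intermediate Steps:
$w{\left(E \right)} = \frac{15}{2}$ ($w{\left(E \right)} = 8 - \frac{1}{5 - 3} = 8 - \frac{1}{2} = \frac{15}{2}$)
$w{\left(\left(-5\right) 4 - 1 \right)} \left(-1410\right) = \frac{15}{2} \left(-1410\right) = -10575$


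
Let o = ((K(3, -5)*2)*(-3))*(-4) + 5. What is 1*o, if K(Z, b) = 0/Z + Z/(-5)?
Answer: -47/5 ≈ -9.4000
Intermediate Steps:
K(Z, b) = -Z/5 (K(Z, b) = 0 + Z*(-⅕) = 0 - Z/5 = -Z/5)
o = -47/5 (o = ((-⅕*3*2)*(-3))*(-4) + 5 = (-⅗*2*(-3))*(-4) + 5 = -6/5*(-3)*(-4) + 5 = (18/5)*(-4) + 5 = -72/5 + 5 = -47/5 ≈ -9.4000)
1*o = 1*(-47/5) = -47/5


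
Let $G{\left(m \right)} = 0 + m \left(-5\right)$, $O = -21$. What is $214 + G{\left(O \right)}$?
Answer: $319$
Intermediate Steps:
$G{\left(m \right)} = - 5 m$ ($G{\left(m \right)} = 0 - 5 m = - 5 m$)
$214 + G{\left(O \right)} = 214 - -105 = 214 + 105 = 319$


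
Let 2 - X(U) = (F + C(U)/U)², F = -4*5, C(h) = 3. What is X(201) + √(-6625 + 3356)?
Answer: -1783943/4489 + I*√3269 ≈ -397.4 + 57.175*I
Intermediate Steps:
F = -20
X(U) = 2 - (-20 + 3/U)²
X(201) + √(-6625 + 3356) = (-398 - 9/201² + 120/201) + √(-6625 + 3356) = (-398 - 9*1/40401 + 120*(1/201)) + √(-3269) = (-398 - 1/4489 + 40/67) + I*√3269 = -1783943/4489 + I*√3269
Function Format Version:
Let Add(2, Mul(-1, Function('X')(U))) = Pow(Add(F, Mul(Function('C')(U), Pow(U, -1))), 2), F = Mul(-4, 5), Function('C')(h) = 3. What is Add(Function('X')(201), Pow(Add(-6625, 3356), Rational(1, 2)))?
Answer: Add(Rational(-1783943, 4489), Mul(I, Pow(3269, Rational(1, 2)))) ≈ Add(-397.40, Mul(57.175, I))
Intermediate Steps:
F = -20
Function('X')(U) = Add(2, Mul(-1, Pow(Add(-20, Mul(3, Pow(U, -1))), 2)))
Add(Function('X')(201), Pow(Add(-6625, 3356), Rational(1, 2))) = Add(Add(-398, Mul(-9, Pow(201, -2)), Mul(120, Pow(201, -1))), Pow(Add(-6625, 3356), Rational(1, 2))) = Add(Add(-398, Mul(-9, Rational(1, 40401)), Mul(120, Rational(1, 201))), Pow(-3269, Rational(1, 2))) = Add(Add(-398, Rational(-1, 4489), Rational(40, 67)), Mul(I, Pow(3269, Rational(1, 2)))) = Add(Rational(-1783943, 4489), Mul(I, Pow(3269, Rational(1, 2))))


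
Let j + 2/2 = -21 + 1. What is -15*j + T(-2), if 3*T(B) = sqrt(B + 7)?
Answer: 315 + sqrt(5)/3 ≈ 315.75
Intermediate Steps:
j = -21 (j = -1 + (-21 + 1) = -1 - 20 = -21)
T(B) = sqrt(7 + B)/3 (T(B) = sqrt(B + 7)/3 = sqrt(7 + B)/3)
-15*j + T(-2) = -15*(-21) + sqrt(7 - 2)/3 = 315 + sqrt(5)/3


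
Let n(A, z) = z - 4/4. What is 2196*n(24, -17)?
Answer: -39528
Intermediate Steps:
n(A, z) = -1 + z (n(A, z) = z - 4*¼ = z - 1 = -1 + z)
2196*n(24, -17) = 2196*(-1 - 17) = 2196*(-18) = -39528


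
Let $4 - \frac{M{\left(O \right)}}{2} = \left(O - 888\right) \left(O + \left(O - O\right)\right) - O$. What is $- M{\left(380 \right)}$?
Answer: $-386848$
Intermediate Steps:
$M{\left(O \right)} = 8 + 2 O - 2 O \left(-888 + O\right)$ ($M{\left(O \right)} = 8 - 2 \left(\left(O - 888\right) \left(O + \left(O - O\right)\right) - O\right) = 8 - 2 \left(\left(-888 + O\right) \left(O + 0\right) - O\right) = 8 - 2 \left(\left(-888 + O\right) O - O\right) = 8 - 2 \left(O \left(-888 + O\right) - O\right) = 8 - 2 \left(- O + O \left(-888 + O\right)\right) = 8 - \left(- 2 O + 2 O \left(-888 + O\right)\right) = 8 + 2 O - 2 O \left(-888 + O\right)$)
$- M{\left(380 \right)} = - (8 - 2 \cdot 380^{2} + 1778 \cdot 380) = - (8 - 288800 + 675640) = \left(-1\right) 386848 = -386848$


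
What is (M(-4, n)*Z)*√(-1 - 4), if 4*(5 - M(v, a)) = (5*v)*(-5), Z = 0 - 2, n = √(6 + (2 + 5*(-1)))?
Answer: 40*I*√5 ≈ 89.443*I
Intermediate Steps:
n = √3 (n = √(6 + (2 - 5)) = √(6 - 3) = √3 ≈ 1.7320)
Z = -2
M(v, a) = 5 + 25*v/4 (M(v, a) = 5 - 5*v*(-5)/4 = 5 - (-25)*v/4 = 5 + 25*v/4)
(M(-4, n)*Z)*√(-1 - 4) = ((5 + (25/4)*(-4))*(-2))*√(-1 - 4) = ((5 - 25)*(-2))*√(-5) = (-20*(-2))*(I*√5) = 40*(I*√5) = 40*I*√5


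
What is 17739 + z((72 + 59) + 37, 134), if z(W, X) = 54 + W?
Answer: 17961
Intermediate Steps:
17739 + z((72 + 59) + 37, 134) = 17739 + (54 + ((72 + 59) + 37)) = 17739 + (54 + (131 + 37)) = 17739 + (54 + 168) = 17739 + 222 = 17961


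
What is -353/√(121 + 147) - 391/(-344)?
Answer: 391/344 - 353*√67/134 ≈ -20.426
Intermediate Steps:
-353/√(121 + 147) - 391/(-344) = -353*√67/134 - 391*(-1/344) = -353*√67/134 + 391/344 = 391/344 - 353*√67/134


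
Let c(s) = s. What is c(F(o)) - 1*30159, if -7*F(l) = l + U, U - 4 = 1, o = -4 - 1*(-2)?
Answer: -211116/7 ≈ -30159.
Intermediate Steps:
o = -2 (o = -4 + 2 = -2)
U = 5 (U = 4 + 1 = 5)
F(l) = -5/7 - l/7 (F(l) = -(l + 5)/7 = -(5 + l)/7 = -5/7 - l/7)
c(F(o)) - 1*30159 = (-5/7 - ⅐*(-2)) - 1*30159 = (-5/7 + 2/7) - 30159 = -3/7 - 30159 = -211116/7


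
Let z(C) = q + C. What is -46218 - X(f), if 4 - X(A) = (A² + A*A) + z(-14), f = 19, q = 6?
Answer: -45508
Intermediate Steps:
z(C) = 6 + C
X(A) = 12 - 2*A² (X(A) = 4 - ((A² + A*A) + (6 - 14)) = 4 - ((A² + A²) - 8) = 4 - (2*A² - 8) = 4 - (-8 + 2*A²) = 4 + (8 - 2*A²) = 12 - 2*A²)
-46218 - X(f) = -46218 - (12 - 2*19²) = -46218 - (12 - 2*361) = -46218 - (12 - 722) = -46218 - 1*(-710) = -46218 + 710 = -45508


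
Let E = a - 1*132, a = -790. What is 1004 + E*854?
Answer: -786384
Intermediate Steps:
E = -922 (E = -790 - 1*132 = -790 - 132 = -922)
1004 + E*854 = 1004 - 922*854 = 1004 - 787388 = -786384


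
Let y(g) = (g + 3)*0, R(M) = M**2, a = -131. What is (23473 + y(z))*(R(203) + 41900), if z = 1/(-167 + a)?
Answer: 1950817557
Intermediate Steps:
z = -1/298 (z = 1/(-167 - 131) = 1/(-298) = -1/298 ≈ -0.0033557)
y(g) = 0 (y(g) = (3 + g)*0 = 0)
(23473 + y(z))*(R(203) + 41900) = (23473 + 0)*(203**2 + 41900) = 23473*(41209 + 41900) = 23473*83109 = 1950817557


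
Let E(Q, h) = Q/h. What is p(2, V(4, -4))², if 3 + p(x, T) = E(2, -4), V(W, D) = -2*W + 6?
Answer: 49/4 ≈ 12.250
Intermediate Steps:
V(W, D) = 6 - 2*W
p(x, T) = -7/2 (p(x, T) = -3 + 2/(-4) = -3 + 2*(-¼) = -3 - ½ = -7/2)
p(2, V(4, -4))² = (-7/2)² = 49/4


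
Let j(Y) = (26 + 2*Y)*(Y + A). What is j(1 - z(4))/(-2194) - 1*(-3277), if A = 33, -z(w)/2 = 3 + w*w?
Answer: 3591125/1097 ≈ 3273.6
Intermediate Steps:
z(w) = -6 - 2*w**2 (z(w) = -2*(3 + w*w) = -2*(3 + w**2) = -6 - 2*w**2)
j(Y) = (26 + 2*Y)*(33 + Y) (j(Y) = (26 + 2*Y)*(Y + 33) = (26 + 2*Y)*(33 + Y))
j(1 - z(4))/(-2194) - 1*(-3277) = (858 + 2*(1 - (-6 - 2*4**2))**2 + 92*(1 - (-6 - 2*4**2)))/(-2194) - 1*(-3277) = (858 + 2*(1 - (-6 - 2*16))**2 + 92*(1 - (-6 - 2*16)))*(-1/2194) + 3277 = (858 + 2*(1 - (-6 - 32))**2 + 92*(1 - (-6 - 32)))*(-1/2194) + 3277 = (858 + 2*(1 - 1*(-38))**2 + 92*(1 - 1*(-38)))*(-1/2194) + 3277 = (858 + 2*(1 + 38)**2 + 92*(1 + 38))*(-1/2194) + 3277 = (858 + 2*39**2 + 92*39)*(-1/2194) + 3277 = (858 + 2*1521 + 3588)*(-1/2194) + 3277 = (858 + 3042 + 3588)*(-1/2194) + 3277 = 7488*(-1/2194) + 3277 = -3744/1097 + 3277 = 3591125/1097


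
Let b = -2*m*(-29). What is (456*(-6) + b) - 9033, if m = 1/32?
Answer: -188275/16 ≈ -11767.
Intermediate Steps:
m = 1/32 ≈ 0.031250
b = 29/16 (b = -2*1/32*(-29) = -1/16*(-29) = 29/16 ≈ 1.8125)
(456*(-6) + b) - 9033 = (456*(-6) + 29/16) - 9033 = (-2736 + 29/16) - 9033 = -43747/16 - 9033 = -188275/16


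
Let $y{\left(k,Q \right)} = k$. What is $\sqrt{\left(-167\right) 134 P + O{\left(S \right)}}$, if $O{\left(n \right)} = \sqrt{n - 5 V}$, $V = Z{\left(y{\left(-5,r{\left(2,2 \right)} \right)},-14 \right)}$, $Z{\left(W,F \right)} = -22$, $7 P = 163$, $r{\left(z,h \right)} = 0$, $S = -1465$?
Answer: $\frac{\sqrt{-25533298 + 49 i \sqrt{1355}}}{7} \approx 0.025497 + 721.86 i$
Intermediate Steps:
$P = \frac{163}{7}$ ($P = \frac{1}{7} \cdot 163 = \frac{163}{7} \approx 23.286$)
$V = -22$
$O{\left(n \right)} = \sqrt{110 + n}$ ($O{\left(n \right)} = \sqrt{n - -110} = \sqrt{n + 110} = \sqrt{110 + n}$)
$\sqrt{\left(-167\right) 134 P + O{\left(S \right)}} = \sqrt{\left(-167\right) 134 \cdot \frac{163}{7} + \sqrt{110 - 1465}} = \sqrt{\left(-22378\right) \frac{163}{7} + \sqrt{-1355}} = \sqrt{- \frac{3647614}{7} + i \sqrt{1355}}$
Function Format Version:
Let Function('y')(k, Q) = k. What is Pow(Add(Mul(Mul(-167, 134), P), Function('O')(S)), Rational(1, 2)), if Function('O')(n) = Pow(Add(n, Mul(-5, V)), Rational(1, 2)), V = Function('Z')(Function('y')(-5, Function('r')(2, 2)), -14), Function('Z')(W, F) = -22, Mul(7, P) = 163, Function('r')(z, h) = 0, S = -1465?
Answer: Mul(Rational(1, 7), Pow(Add(-25533298, Mul(49, I, Pow(1355, Rational(1, 2)))), Rational(1, 2))) ≈ Add(0.025497, Mul(721.86, I))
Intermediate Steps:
P = Rational(163, 7) (P = Mul(Rational(1, 7), 163) = Rational(163, 7) ≈ 23.286)
V = -22
Function('O')(n) = Pow(Add(110, n), Rational(1, 2)) (Function('O')(n) = Pow(Add(n, Mul(-5, -22)), Rational(1, 2)) = Pow(Add(n, 110), Rational(1, 2)) = Pow(Add(110, n), Rational(1, 2)))
Pow(Add(Mul(Mul(-167, 134), P), Function('O')(S)), Rational(1, 2)) = Pow(Add(Mul(Mul(-167, 134), Rational(163, 7)), Pow(Add(110, -1465), Rational(1, 2))), Rational(1, 2)) = Pow(Add(Mul(-22378, Rational(163, 7)), Pow(-1355, Rational(1, 2))), Rational(1, 2)) = Pow(Add(Rational(-3647614, 7), Mul(I, Pow(1355, Rational(1, 2)))), Rational(1, 2))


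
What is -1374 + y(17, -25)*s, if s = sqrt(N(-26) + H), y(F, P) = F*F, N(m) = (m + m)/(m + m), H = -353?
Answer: -1374 + 1156*I*sqrt(22) ≈ -1374.0 + 5422.1*I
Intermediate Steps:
N(m) = 1 (N(m) = (2*m)/((2*m)) = (2*m)*(1/(2*m)) = 1)
y(F, P) = F**2
s = 4*I*sqrt(22) (s = sqrt(1 - 353) = sqrt(-352) = 4*I*sqrt(22) ≈ 18.762*I)
-1374 + y(17, -25)*s = -1374 + 17**2*(4*I*sqrt(22)) = -1374 + 289*(4*I*sqrt(22)) = -1374 + 1156*I*sqrt(22)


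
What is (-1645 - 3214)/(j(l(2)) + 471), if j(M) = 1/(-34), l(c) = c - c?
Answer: -165206/16013 ≈ -10.317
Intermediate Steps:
l(c) = 0
j(M) = -1/34
(-1645 - 3214)/(j(l(2)) + 471) = (-1645 - 3214)/(-1/34 + 471) = -4859/16013/34 = -4859*34/16013 = -165206/16013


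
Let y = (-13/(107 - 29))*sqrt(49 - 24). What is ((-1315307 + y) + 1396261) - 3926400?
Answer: -23072681/6 ≈ -3.8454e+6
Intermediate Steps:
y = -5/6 (y = (-13/78)*sqrt(25) = ((1/78)*(-13))*5 = -1/6*5 = -5/6 ≈ -0.83333)
((-1315307 + y) + 1396261) - 3926400 = ((-1315307 - 5/6) + 1396261) - 3926400 = (-7891847/6 + 1396261) - 3926400 = 485719/6 - 3926400 = -23072681/6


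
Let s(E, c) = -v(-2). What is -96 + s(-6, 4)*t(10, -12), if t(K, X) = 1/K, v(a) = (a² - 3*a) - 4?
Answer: -483/5 ≈ -96.600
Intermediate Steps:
v(a) = -4 + a² - 3*a
s(E, c) = -6 (s(E, c) = -(-4 + (-2)² - 3*(-2)) = -(-4 + 4 + 6) = -1*6 = -6)
-96 + s(-6, 4)*t(10, -12) = -96 - 6/10 = -96 - 6*⅒ = -96 - ⅗ = -483/5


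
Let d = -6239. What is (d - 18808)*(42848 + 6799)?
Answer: -1243508409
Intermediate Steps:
(d - 18808)*(42848 + 6799) = (-6239 - 18808)*(42848 + 6799) = -25047*49647 = -1243508409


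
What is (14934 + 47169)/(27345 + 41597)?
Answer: 62103/68942 ≈ 0.90080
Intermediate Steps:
(14934 + 47169)/(27345 + 41597) = 62103/68942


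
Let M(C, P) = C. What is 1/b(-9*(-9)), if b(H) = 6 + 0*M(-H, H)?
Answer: ⅙ ≈ 0.16667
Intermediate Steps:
b(H) = 6 (b(H) = 6 + 0*(-H) = 6 + 0 = 6)
1/b(-9*(-9)) = 1/6 = ⅙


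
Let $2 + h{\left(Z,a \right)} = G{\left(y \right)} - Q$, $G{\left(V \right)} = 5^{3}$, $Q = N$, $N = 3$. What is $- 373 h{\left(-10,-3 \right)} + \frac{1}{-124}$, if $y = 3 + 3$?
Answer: $- \frac{5550241}{124} \approx -44760.0$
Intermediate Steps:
$y = 6$
$Q = 3$
$G{\left(V \right)} = 125$
$h{\left(Z,a \right)} = 120$ ($h{\left(Z,a \right)} = -2 + \left(125 - 3\right) = -2 + 122 = 120$)
$- 373 h{\left(-10,-3 \right)} + \frac{1}{-124} = \left(-373\right) 120 + \frac{1}{-124} = -44760 - \frac{1}{124} = - \frac{5550241}{124}$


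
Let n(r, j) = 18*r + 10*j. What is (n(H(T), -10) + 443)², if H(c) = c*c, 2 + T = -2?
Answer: 398161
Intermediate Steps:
T = -4 (T = -2 - 2 = -4)
H(c) = c²
n(r, j) = 10*j + 18*r
(n(H(T), -10) + 443)² = ((10*(-10) + 18*(-4)²) + 443)² = ((-100 + 18*16) + 443)² = ((-100 + 288) + 443)² = (188 + 443)² = 631² = 398161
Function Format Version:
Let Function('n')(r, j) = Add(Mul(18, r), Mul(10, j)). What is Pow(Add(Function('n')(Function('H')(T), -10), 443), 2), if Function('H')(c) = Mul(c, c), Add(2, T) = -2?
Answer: 398161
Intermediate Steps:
T = -4 (T = Add(-2, -2) = -4)
Function('H')(c) = Pow(c, 2)
Function('n')(r, j) = Add(Mul(10, j), Mul(18, r))
Pow(Add(Function('n')(Function('H')(T), -10), 443), 2) = Pow(Add(Add(Mul(10, -10), Mul(18, Pow(-4, 2))), 443), 2) = Pow(Add(Add(-100, Mul(18, 16)), 443), 2) = Pow(Add(Add(-100, 288), 443), 2) = Pow(Add(188, 443), 2) = Pow(631, 2) = 398161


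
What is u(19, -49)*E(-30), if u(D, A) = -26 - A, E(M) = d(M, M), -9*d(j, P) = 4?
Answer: -92/9 ≈ -10.222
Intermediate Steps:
d(j, P) = -4/9 (d(j, P) = -⅑*4 = -4/9)
E(M) = -4/9
u(19, -49)*E(-30) = (-26 - 1*(-49))*(-4/9) = (-26 + 49)*(-4/9) = 23*(-4/9) = -92/9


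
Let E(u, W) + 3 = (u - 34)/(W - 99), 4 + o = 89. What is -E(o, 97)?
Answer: 57/2 ≈ 28.500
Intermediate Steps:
o = 85 (o = -4 + 89 = 85)
E(u, W) = -3 + (-34 + u)/(-99 + W) (E(u, W) = -3 + (u - 34)/(W - 99) = -3 + (-34 + u)/(-99 + W))
-E(o, 97) = -(263 + 85 - 3*97)/(-99 + 97) = -(263 + 85 - 291)/(-2) = -(-1)*57/2 = -1*(-57/2) = 57/2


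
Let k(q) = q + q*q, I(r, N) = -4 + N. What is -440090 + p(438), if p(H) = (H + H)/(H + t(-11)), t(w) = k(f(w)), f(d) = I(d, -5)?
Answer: -37407504/85 ≈ -4.4009e+5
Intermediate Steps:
f(d) = -9 (f(d) = -4 - 5 = -9)
k(q) = q + q²
t(w) = 72 (t(w) = -9*(1 - 9) = -9*(-8) = 72)
p(H) = 2*H/(72 + H) (p(H) = (H + H)/(H + 72) = (2*H)/(72 + H) = 2*H/(72 + H))
-440090 + p(438) = -440090 + 2*438/(72 + 438) = -440090 + 2*438/510 = -440090 + 2*438*(1/510) = -440090 + 146/85 = -37407504/85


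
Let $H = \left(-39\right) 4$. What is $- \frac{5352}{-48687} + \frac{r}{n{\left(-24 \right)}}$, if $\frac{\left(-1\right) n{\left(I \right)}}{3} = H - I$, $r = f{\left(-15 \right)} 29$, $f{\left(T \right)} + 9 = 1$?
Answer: $- \frac{764666}{1606671} \approx -0.47593$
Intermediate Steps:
$f{\left(T \right)} = -8$ ($f{\left(T \right)} = -9 + 1 = -8$)
$r = -232$ ($r = \left(-8\right) 29 = -232$)
$H = -156$
$n{\left(I \right)} = 468 + 3 I$ ($n{\left(I \right)} = - 3 \left(-156 - I\right) = 468 + 3 I$)
$- \frac{5352}{-48687} + \frac{r}{n{\left(-24 \right)}} = - \frac{5352}{-48687} - \frac{232}{468 + 3 \left(-24\right)} = \left(-5352\right) \left(- \frac{1}{48687}\right) - \frac{232}{468 - 72} = \frac{1784}{16229} - \frac{232}{396} = \frac{1784}{16229} - \frac{58}{99} = - \frac{764666}{1606671}$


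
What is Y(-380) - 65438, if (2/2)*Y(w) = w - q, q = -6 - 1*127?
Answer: -65685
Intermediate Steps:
q = -133 (q = -6 - 127 = -133)
Y(w) = 133 + w (Y(w) = w - 1*(-133) = w + 133 = 133 + w)
Y(-380) - 65438 = (133 - 380) - 65438 = -247 - 65438 = -65685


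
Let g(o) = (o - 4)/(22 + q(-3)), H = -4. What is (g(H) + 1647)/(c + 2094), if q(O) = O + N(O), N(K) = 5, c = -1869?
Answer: 988/135 ≈ 7.3185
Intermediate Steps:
q(O) = 5 + O (q(O) = O + 5 = 5 + O)
g(o) = -⅙ + o/24 (g(o) = (o - 4)/(22 + (5 - 3)) = (-4 + o)/(22 + 2) = (-4 + o)/24 = (-4 + o)*(1/24) = -⅙ + o/24)
(g(H) + 1647)/(c + 2094) = ((-⅙ + (1/24)*(-4)) + 1647)/(-1869 + 2094) = ((-⅙ - ⅙) + 1647)/225 = (-⅓ + 1647)*(1/225) = (4940/3)*(1/225) = 988/135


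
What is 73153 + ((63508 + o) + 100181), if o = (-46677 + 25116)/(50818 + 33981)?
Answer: 20083943197/84799 ≈ 2.3684e+5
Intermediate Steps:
o = -21561/84799 ≈ -0.25426
73153 + ((63508 + o) + 100181) = 73153 + ((63508 - 21561/84799) + 100181) = 73153 + (5385393331/84799 + 100181) = 73153 + 13880641950/84799 = 20083943197/84799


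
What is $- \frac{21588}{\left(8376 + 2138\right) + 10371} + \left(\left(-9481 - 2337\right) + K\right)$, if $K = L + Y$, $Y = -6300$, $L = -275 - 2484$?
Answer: $- \frac{436037733}{20885} \approx -20878.0$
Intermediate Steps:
$L = -2759$
$K = -9059$ ($K = -2759 - 6300 = -9059$)
$- \frac{21588}{\left(8376 + 2138\right) + 10371} + \left(\left(-9481 - 2337\right) + K\right) = - \frac{21588}{\left(8376 + 2138\right) + 10371} - 20877 = - \frac{21588}{10514 + 10371} - 20877 = - \frac{21588}{20885} - 20877 = - \frac{436037733}{20885}$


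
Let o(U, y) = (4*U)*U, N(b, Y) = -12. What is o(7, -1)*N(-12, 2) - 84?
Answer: -2436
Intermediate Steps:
o(U, y) = 4*U**2
o(7, -1)*N(-12, 2) - 84 = (4*7**2)*(-12) - 84 = (4*49)*(-12) - 84 = 196*(-12) - 84 = -2352 - 84 = -2436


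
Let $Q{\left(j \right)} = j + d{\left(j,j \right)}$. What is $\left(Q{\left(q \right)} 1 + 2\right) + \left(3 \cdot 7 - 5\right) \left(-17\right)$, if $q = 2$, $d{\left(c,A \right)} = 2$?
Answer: $-266$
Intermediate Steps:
$Q{\left(j \right)} = 2 + j$ ($Q{\left(j \right)} = j + 2 = 2 + j$)
$\left(Q{\left(q \right)} 1 + 2\right) + \left(3 \cdot 7 - 5\right) \left(-17\right) = \left(\left(2 + 2\right) 1 + 2\right) + \left(3 \cdot 7 - 5\right) \left(-17\right) = \left(4 \cdot 1 + 2\right) + \left(21 - 5\right) \left(-17\right) = \left(4 + 2\right) + 16 \left(-17\right) = 6 - 272 = -266$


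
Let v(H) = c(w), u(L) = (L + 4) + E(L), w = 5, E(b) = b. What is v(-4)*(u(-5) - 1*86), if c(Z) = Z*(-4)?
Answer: 1840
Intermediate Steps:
u(L) = 4 + 2*L (u(L) = (L + 4) + L = (4 + L) + L = 4 + 2*L)
c(Z) = -4*Z
v(H) = -20 (v(H) = -4*5 = -20)
v(-4)*(u(-5) - 1*86) = -20*((4 + 2*(-5)) - 1*86) = -20*((4 - 10) - 86) = -20*(-6 - 86) = -20*(-92) = 1840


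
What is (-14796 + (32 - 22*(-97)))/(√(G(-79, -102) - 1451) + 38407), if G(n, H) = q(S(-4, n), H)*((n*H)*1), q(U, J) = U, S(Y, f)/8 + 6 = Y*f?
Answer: -16169347/48503842 + 421*√19982389/48503842 ≈ -0.29456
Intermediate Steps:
S(Y, f) = -48 + 8*Y*f (S(Y, f) = -48 + 8*(Y*f) = -48 + 8*Y*f)
G(n, H) = H*n*(-48 - 32*n) (G(n, H) = (-48 + 8*(-4)*n)*((n*H)*1) = (-48 - 32*n)*((H*n)*1) = (-48 - 32*n)*(H*n) = H*n*(-48 - 32*n))
(-14796 + (32 - 22*(-97)))/(√(G(-79, -102) - 1451) + 38407) = (-14796 + (32 - 22*(-97)))/(√(-16*(-102)*(-79)*(3 + 2*(-79)) - 1451) + 38407) = (-14796 + (32 + 2134))/(√(-16*(-102)*(-79)*(3 - 158) - 1451) + 38407) = (-14796 + 2166)/(√(-16*(-102)*(-79)*(-155) - 1451) + 38407) = -12630/(√(19983840 - 1451) + 38407) = -12630/(√19982389 + 38407) = -12630/(38407 + √19982389)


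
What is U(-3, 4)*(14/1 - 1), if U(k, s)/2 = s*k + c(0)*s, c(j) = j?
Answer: -312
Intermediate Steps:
U(k, s) = 2*k*s (U(k, s) = 2*(s*k + 0*s) = 2*(k*s + 0) = 2*(k*s) = 2*k*s)
U(-3, 4)*(14/1 - 1) = (2*(-3)*4)*(14/1 - 1) = -24*(14*1 - 1) = -24*(14 - 1) = -24*13 = -312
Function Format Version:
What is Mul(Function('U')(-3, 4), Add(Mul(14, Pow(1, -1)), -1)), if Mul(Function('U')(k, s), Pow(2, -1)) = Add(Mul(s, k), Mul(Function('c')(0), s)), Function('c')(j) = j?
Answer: -312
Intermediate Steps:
Function('U')(k, s) = Mul(2, k, s) (Function('U')(k, s) = Mul(2, Add(Mul(s, k), Mul(0, s))) = Mul(2, Add(Mul(k, s), 0)) = Mul(2, Mul(k, s)) = Mul(2, k, s))
Mul(Function('U')(-3, 4), Add(Mul(14, Pow(1, -1)), -1)) = Mul(Mul(2, -3, 4), Add(Mul(14, Pow(1, -1)), -1)) = Mul(-24, Add(Mul(14, 1), -1)) = Mul(-24, Add(14, -1)) = Mul(-24, 13) = -312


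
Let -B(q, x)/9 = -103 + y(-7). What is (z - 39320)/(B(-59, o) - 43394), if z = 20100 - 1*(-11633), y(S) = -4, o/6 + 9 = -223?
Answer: 27/151 ≈ 0.17881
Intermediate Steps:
o = -1392 (o = -54 + 6*(-223) = -54 - 1338 = -1392)
B(q, x) = 963 (B(q, x) = -9*(-103 - 4) = -9*(-107) = 963)
z = 31733 (z = 20100 + 11633 = 31733)
(z - 39320)/(B(-59, o) - 43394) = (31733 - 39320)/(963 - 43394) = -7587/(-42431) = -7587*(-1/42431) = 27/151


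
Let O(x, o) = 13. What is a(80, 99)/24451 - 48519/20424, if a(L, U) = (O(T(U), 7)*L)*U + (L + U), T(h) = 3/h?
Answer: 306724289/166462408 ≈ 1.8426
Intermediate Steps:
a(L, U) = L + U + 13*L*U (a(L, U) = (13*L)*U + (L + U) = 13*L*U + (L + U) = L + U + 13*L*U)
a(80, 99)/24451 - 48519/20424 = (80 + 99 + 13*80*99)/24451 - 48519/20424 = (80 + 99 + 102960)*(1/24451) - 48519*1/20424 = 103139*(1/24451) - 16173/6808 = 103139/24451 - 16173/6808 = 306724289/166462408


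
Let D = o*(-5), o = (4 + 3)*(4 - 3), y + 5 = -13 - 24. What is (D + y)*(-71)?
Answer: 5467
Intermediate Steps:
y = -42 (y = -5 + (-13 - 24) = -5 - 37 = -42)
o = 7 (o = 7*1 = 7)
D = -35 (D = 7*(-5) = -35)
(D + y)*(-71) = (-35 - 42)*(-71) = -77*(-71) = 5467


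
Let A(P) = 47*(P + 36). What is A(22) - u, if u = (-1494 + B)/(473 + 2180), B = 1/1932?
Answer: 13975261103/5125596 ≈ 2726.6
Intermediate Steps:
A(P) = 1692 + 47*P (A(P) = 47*(36 + P) = 1692 + 47*P)
B = 1/1932 ≈ 0.00051760
u = -2886407/5125596 (u = (-1494 + 1/1932)/(473 + 2180) = -2886407/1932/2653 = -2886407/1932*1/2653 = -2886407/5125596 ≈ -0.56314)
A(22) - u = (1692 + 47*22) - 1*(-2886407/5125596) = (1692 + 1034) + 2886407/5125596 = 2726 + 2886407/5125596 = 13975261103/5125596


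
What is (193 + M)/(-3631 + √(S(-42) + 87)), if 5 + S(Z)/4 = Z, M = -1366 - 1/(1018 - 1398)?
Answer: 231211187/715717080 + 63677*I*√101/715717080 ≈ 0.32305 + 0.00089413*I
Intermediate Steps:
M = -519079/380 (M = -1366 - 1/(-380) = -1366 - 1*(-1/380) = -1366 + 1/380 = -519079/380 ≈ -1366.0)
S(Z) = -20 + 4*Z
(193 + M)/(-3631 + √(S(-42) + 87)) = (193 - 519079/380)/(-3631 + √((-20 + 4*(-42)) + 87)) = -445739/(380*(-3631 + √((-20 - 168) + 87))) = -445739/(380*(-3631 + √(-188 + 87))) = -445739/(380*(-3631 + √(-101))) = -445739/(380*(-3631 + I*√101))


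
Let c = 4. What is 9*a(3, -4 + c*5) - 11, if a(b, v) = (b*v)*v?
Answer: 6901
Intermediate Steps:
a(b, v) = b*v²
9*a(3, -4 + c*5) - 11 = 9*(3*(-4 + 4*5)²) - 11 = 9*(3*(-4 + 20)²) - 11 = 9*(3*16²) - 11 = 9*(3*256) - 11 = 9*768 - 11 = 6912 - 11 = 6901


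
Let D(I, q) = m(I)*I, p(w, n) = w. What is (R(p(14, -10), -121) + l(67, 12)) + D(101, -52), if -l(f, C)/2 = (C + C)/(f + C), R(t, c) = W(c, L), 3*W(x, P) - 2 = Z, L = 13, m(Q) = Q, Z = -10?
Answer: 2416861/237 ≈ 10198.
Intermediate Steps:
W(x, P) = -8/3 (W(x, P) = ⅔ + (⅓)*(-10) = ⅔ - 10/3 = -8/3)
R(t, c) = -8/3
l(f, C) = -4*C/(C + f) (l(f, C) = -2*(C + C)/(f + C) = -2*2*C/(C + f) = -4*C/(C + f))
D(I, q) = I² (D(I, q) = I*I = I²)
(R(p(14, -10), -121) + l(67, 12)) + D(101, -52) = (-8/3 - 4*12/(12 + 67)) + 101² = (-8/3 - 4*12/79) + 10201 = (-8/3 - 4*12*1/79) + 10201 = (-8/3 - 48/79) + 10201 = -776/237 + 10201 = 2416861/237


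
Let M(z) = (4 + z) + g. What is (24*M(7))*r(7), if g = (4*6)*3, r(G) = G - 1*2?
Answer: 9960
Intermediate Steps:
r(G) = -2 + G (r(G) = G - 2 = -2 + G)
g = 72 (g = 24*3 = 72)
M(z) = 76 + z (M(z) = (4 + z) + 72 = 76 + z)
(24*M(7))*r(7) = (24*(76 + 7))*(-2 + 7) = (24*83)*5 = 1992*5 = 9960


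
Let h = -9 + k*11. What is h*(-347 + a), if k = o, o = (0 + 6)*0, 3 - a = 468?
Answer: 7308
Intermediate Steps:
a = -465 (a = 3 - 1*468 = 3 - 468 = -465)
o = 0 (o = 6*0 = 0)
k = 0
h = -9 (h = -9 + 0*11 = -9 + 0 = -9)
h*(-347 + a) = -9*(-347 - 465) = -9*(-812) = 7308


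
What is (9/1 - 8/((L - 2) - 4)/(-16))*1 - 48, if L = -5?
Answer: -859/22 ≈ -39.045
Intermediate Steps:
(9/1 - 8/((L - 2) - 4)/(-16))*1 - 48 = (9/1 - 8/((-5 - 2) - 4)/(-16))*1 - 48 = (9*1 - 8/(-7 - 4)*(-1/16))*1 - 48 = (9 - 8/(-11)*(-1/16))*1 - 48 = (9 - 8*(-1/11)*(-1/16))*1 - 48 = (9 + (8/11)*(-1/16))*1 - 48 = (9 - 1/22)*1 - 48 = (197/22)*1 - 48 = 197/22 - 48 = -859/22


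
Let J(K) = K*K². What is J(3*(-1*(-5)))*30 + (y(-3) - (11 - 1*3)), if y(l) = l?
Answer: 101239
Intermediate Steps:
J(K) = K³
J(3*(-1*(-5)))*30 + (y(-3) - (11 - 1*3)) = (3*(-1*(-5)))³*30 + (-3 - (11 - 1*3)) = (3*5)³*30 + (-3 - (11 - 3)) = 15³*30 + (-3 - 1*8) = 3375*30 + (-3 - 8) = 101250 - 11 = 101239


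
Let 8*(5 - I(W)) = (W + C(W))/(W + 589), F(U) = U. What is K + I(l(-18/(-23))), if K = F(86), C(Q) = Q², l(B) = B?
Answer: 113565811/1247980 ≈ 91.000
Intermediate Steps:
K = 86
I(W) = 5 - (W + W²)/(8*(589 + W)) (I(W) = 5 - (W + W²)/(8*(W + 589)) = 5 - (W + W²)/(8*(589 + W)))
K + I(l(-18/(-23))) = 86 + (23560 - (-18/(-23))² + 39*(-18/(-23)))/(8*(589 - 18/(-23))) = 86 + (23560 - (-18*(-1/23))² + 39*(-18*(-1/23)))/(8*(589 - 18*(-1/23))) = 86 + (23560 - (18/23)² + 39*(18/23))/(8*(589 + 18/23)) = 86 + (23560 - 1*324/529 + 702/23)/(8*(13565/23)) = 86 + (⅛)*(23/13565)*(23560 - 324/529 + 702/23) = 86 + (⅛)*(23/13565)*(12479062/529) = 86 + 6239531/1247980 = 113565811/1247980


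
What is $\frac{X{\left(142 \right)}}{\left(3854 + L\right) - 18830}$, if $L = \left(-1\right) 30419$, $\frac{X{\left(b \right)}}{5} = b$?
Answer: $- \frac{142}{9079} \approx -0.01564$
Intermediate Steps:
$X{\left(b \right)} = 5 b$
$L = -30419$
$\frac{X{\left(142 \right)}}{\left(3854 + L\right) - 18830} = \frac{5 \cdot 142}{\left(3854 - 30419\right) - 18830} = \frac{710}{-26565 - 18830} = \frac{710}{-45395} = 710 \left(- \frac{1}{45395}\right) = - \frac{142}{9079}$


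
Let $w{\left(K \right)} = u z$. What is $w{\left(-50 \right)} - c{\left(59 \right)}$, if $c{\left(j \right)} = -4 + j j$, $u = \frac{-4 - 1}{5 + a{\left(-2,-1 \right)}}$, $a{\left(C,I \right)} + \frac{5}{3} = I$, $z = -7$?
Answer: $-3462$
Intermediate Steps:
$a{\left(C,I \right)} = - \frac{5}{3} + I$
$u = - \frac{15}{7}$ ($u = \frac{-4 - 1}{5 - \frac{8}{3}} = - \frac{5}{5 - \frac{8}{3}} = - \frac{5}{\frac{7}{3}} = \left(-5\right) \frac{3}{7} = - \frac{15}{7} \approx -2.1429$)
$w{\left(K \right)} = 15$ ($w{\left(K \right)} = \left(- \frac{15}{7}\right) \left(-7\right) = 15$)
$c{\left(j \right)} = -4 + j^{2}$
$w{\left(-50 \right)} - c{\left(59 \right)} = 15 - \left(-4 + 59^{2}\right) = 15 - \left(-4 + 3481\right) = 15 - 3477 = -3462$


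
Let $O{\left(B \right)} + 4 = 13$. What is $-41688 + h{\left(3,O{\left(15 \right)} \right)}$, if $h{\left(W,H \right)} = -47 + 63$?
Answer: $-41672$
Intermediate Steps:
$O{\left(B \right)} = 9$ ($O{\left(B \right)} = -4 + 13 = 9$)
$h{\left(W,H \right)} = 16$
$-41688 + h{\left(3,O{\left(15 \right)} \right)} = -41688 + 16 = -41672$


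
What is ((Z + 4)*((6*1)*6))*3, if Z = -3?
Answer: 108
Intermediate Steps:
((Z + 4)*((6*1)*6))*3 = ((-3 + 4)*((6*1)*6))*3 = (1*(6*6))*3 = (1*36)*3 = 36*3 = 108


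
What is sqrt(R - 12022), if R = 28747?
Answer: 5*sqrt(669) ≈ 129.33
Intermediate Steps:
sqrt(R - 12022) = sqrt(28747 - 12022) = sqrt(16725) = 5*sqrt(669)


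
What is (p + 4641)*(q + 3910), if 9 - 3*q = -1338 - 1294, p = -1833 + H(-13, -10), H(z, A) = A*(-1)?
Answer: 40497478/3 ≈ 1.3499e+7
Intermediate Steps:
H(z, A) = -A
p = -1823 (p = -1833 - 1*(-10) = -1833 + 10 = -1823)
q = 2641/3 (q = 3 - (-1338 - 1294)/3 = 3 - 1/3*(-2632) = 3 + 2632/3 = 2641/3 ≈ 880.33)
(p + 4641)*(q + 3910) = (-1823 + 4641)*(2641/3 + 3910) = 2818*(14371/3) = 40497478/3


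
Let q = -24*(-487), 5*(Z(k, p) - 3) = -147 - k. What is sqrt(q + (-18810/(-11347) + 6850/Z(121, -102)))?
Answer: 2*sqrt(23805983689426477)/2870791 ≈ 107.49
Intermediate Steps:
Z(k, p) = -132/5 - k/5 (Z(k, p) = 3 + (-147 - k)/5 = 3 + (-147/5 - k/5) = -132/5 - k/5)
q = 11688
sqrt(q + (-18810/(-11347) + 6850/Z(121, -102))) = sqrt(11688 + (-18810/(-11347) + 6850/(-132/5 - 1/5*121))) = sqrt(11688 + (-18810*(-1/11347) + 6850/(-132/5 - 121/5))) = sqrt(11688 + (18810/11347 + 6850/(-253/5))) = sqrt(11688 + (18810/11347 + 6850*(-5/253))) = sqrt(11688 + (18810/11347 - 34250/253)) = sqrt(11688 - 383875820/2870791) = sqrt(33169929388/2870791) = 2*sqrt(23805983689426477)/2870791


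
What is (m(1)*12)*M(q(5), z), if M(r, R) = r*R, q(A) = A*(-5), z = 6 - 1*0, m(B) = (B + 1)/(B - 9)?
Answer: 450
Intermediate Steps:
m(B) = (1 + B)/(-9 + B)
z = 6 (z = 6 + 0 = 6)
q(A) = -5*A
M(r, R) = R*r
(m(1)*12)*M(q(5), z) = (((1 + 1)/(-9 + 1))*12)*(6*(-5*5)) = ((2/(-8))*12)*(6*(-25)) = (-1/8*2*12)*(-150) = -1/4*12*(-150) = -3*(-150) = 450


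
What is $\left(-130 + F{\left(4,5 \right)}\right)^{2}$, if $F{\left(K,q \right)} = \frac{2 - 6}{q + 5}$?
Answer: $\frac{425104}{25} \approx 17004.0$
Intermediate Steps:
$F{\left(K,q \right)} = - \frac{4}{5 + q}$
$\left(-130 + F{\left(4,5 \right)}\right)^{2} = \left(-130 - \frac{4}{5 + 5}\right)^{2} = \left(-130 - \frac{4}{10}\right)^{2} = \left(-130 - \frac{2}{5}\right)^{2} = \left(- \frac{652}{5}\right)^{2} = \frac{425104}{25}$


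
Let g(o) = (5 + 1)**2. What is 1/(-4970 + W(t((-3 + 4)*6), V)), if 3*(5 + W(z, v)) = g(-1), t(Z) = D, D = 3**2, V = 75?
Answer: -1/4963 ≈ -0.00020149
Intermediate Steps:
g(o) = 36 (g(o) = 6**2 = 36)
D = 9
t(Z) = 9
W(z, v) = 7 (W(z, v) = -5 + (1/3)*36 = -5 + 12 = 7)
1/(-4970 + W(t((-3 + 4)*6), V)) = 1/(-4970 + 7) = 1/(-4963) = -1/4963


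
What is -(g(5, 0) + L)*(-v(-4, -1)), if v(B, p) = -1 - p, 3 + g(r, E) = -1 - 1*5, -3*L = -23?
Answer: 0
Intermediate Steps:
L = 23/3 (L = -⅓*(-23) = 23/3 ≈ 7.6667)
g(r, E) = -9 (g(r, E) = -3 + (-1 - 1*5) = -3 + (-1 - 5) = -3 - 6 = -9)
-(g(5, 0) + L)*(-v(-4, -1)) = -(-9 + 23/3)*(-(-1 - 1*(-1))) = -(-4)*(-(-1 + 1))/3 = -(-4)*(-1*0)/3 = -(-4)*0/3 = -1*0 = 0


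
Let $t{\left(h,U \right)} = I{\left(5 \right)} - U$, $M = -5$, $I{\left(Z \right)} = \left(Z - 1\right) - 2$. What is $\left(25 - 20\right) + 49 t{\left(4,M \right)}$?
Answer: $348$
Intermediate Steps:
$I{\left(Z \right)} = -3 + Z$ ($I{\left(Z \right)} = \left(-1 + Z\right) - 2 = -3 + Z$)
$t{\left(h,U \right)} = 2 - U$ ($t{\left(h,U \right)} = \left(-3 + 5\right) - U = 2 - U$)
$\left(25 - 20\right) + 49 t{\left(4,M \right)} = \left(25 - 20\right) + 49 \left(2 - -5\right) = \left(25 - 20\right) + 49 \left(2 + 5\right) = 5 + 49 \cdot 7 = 5 + 343 = 348$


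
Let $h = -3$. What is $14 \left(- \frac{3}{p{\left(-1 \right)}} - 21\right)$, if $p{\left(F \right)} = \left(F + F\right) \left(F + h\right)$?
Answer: $- \frac{1197}{4} \approx -299.25$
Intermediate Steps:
$p{\left(F \right)} = 2 F \left(-3 + F\right)$ ($p{\left(F \right)} = \left(F + F\right) \left(F - 3\right) = 2 F \left(-3 + F\right)$)
$14 \left(- \frac{3}{p{\left(-1 \right)}} - 21\right) = 14 \left(- \frac{3}{2 \left(-1\right) \left(-3 - 1\right)} - 21\right) = 14 \left(- \frac{3}{2 \left(-1\right) \left(-4\right)} - 21\right) = 14 \left(- \frac{3}{8} - 21\right) = 14 \left(- \frac{171}{8}\right) = - \frac{1197}{4}$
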